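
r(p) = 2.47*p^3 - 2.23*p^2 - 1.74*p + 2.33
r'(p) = 7.41*p^2 - 4.46*p - 1.74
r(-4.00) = -184.47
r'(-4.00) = 134.66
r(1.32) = 1.83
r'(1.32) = 5.28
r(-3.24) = -99.45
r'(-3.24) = 90.50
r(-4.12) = -201.09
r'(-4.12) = 142.42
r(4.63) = 191.62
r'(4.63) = 136.46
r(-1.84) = -17.41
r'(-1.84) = 31.55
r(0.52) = 1.17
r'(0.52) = -2.06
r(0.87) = 0.75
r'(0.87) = -0.01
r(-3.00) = -79.21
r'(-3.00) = 78.33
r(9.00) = 1606.67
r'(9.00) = 558.33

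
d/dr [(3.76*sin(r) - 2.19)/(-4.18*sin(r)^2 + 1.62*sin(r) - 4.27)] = (15.7168*sin(r)^2 - 18.3084*sin(r) - 12.5074)*cos(r)/(17.4724*sin(r)^4 - 13.5432*sin(r)^3 + 38.3216*sin(r)^2 - 13.8348*sin(r) + 18.2329)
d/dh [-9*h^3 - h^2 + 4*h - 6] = -27*h^2 - 2*h + 4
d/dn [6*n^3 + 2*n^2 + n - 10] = 18*n^2 + 4*n + 1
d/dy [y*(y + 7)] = 2*y + 7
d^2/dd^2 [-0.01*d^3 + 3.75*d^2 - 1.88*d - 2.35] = 7.5 - 0.06*d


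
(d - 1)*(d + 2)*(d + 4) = d^3 + 5*d^2 + 2*d - 8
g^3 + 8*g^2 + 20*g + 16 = (g + 2)^2*(g + 4)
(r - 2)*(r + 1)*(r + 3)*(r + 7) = r^4 + 9*r^3 + 9*r^2 - 41*r - 42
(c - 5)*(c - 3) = c^2 - 8*c + 15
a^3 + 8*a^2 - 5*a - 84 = (a - 3)*(a + 4)*(a + 7)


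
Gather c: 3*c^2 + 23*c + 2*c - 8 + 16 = 3*c^2 + 25*c + 8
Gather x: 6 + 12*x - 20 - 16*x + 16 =2 - 4*x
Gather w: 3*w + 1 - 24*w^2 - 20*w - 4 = -24*w^2 - 17*w - 3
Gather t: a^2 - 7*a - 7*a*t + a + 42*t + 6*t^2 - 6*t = a^2 - 6*a + 6*t^2 + t*(36 - 7*a)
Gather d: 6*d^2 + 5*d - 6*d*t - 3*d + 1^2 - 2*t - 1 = 6*d^2 + d*(2 - 6*t) - 2*t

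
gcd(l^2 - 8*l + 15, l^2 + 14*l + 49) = 1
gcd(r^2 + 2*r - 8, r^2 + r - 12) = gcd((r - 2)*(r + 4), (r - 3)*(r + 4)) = r + 4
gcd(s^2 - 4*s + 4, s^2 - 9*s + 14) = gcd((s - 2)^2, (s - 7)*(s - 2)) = s - 2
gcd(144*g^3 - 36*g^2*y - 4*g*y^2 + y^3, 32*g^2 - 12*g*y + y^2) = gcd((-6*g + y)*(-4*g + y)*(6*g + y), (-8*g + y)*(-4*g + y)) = -4*g + y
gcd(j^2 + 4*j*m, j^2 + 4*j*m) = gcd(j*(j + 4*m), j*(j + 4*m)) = j^2 + 4*j*m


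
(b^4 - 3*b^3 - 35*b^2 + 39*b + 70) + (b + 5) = b^4 - 3*b^3 - 35*b^2 + 40*b + 75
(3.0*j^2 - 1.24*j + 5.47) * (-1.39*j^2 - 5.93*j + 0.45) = -4.17*j^4 - 16.0664*j^3 + 1.0999*j^2 - 32.9951*j + 2.4615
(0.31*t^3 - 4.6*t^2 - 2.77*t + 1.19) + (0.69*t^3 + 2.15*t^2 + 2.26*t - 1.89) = 1.0*t^3 - 2.45*t^2 - 0.51*t - 0.7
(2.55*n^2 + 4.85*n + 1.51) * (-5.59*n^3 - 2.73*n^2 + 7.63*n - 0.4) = -14.2545*n^5 - 34.073*n^4 - 2.2249*n^3 + 31.8632*n^2 + 9.5813*n - 0.604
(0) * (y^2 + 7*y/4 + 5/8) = 0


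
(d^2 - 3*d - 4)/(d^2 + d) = (d - 4)/d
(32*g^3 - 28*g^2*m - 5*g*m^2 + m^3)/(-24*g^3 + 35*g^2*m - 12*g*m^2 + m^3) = (-4*g - m)/(3*g - m)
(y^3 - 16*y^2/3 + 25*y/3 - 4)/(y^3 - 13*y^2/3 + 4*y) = (y - 1)/y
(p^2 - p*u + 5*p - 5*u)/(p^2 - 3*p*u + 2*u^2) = (p + 5)/(p - 2*u)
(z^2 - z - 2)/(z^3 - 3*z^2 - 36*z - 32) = (z - 2)/(z^2 - 4*z - 32)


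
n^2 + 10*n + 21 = (n + 3)*(n + 7)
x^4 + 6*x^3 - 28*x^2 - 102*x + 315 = (x - 3)^2*(x + 5)*(x + 7)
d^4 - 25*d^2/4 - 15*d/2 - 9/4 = (d - 3)*(d + 1/2)*(d + 1)*(d + 3/2)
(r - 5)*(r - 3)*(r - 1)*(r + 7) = r^4 - 2*r^3 - 40*r^2 + 146*r - 105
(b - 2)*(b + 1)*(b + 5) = b^3 + 4*b^2 - 7*b - 10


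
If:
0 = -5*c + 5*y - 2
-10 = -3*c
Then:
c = 10/3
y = 56/15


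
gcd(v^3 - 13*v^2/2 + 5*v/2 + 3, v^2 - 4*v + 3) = v - 1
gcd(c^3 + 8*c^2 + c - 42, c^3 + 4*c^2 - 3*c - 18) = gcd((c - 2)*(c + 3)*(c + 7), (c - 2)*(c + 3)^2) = c^2 + c - 6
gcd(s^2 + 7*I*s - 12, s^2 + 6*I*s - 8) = s + 4*I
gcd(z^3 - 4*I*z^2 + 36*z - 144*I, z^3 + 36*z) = z^2 + 36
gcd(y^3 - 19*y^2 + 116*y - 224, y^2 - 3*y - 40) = y - 8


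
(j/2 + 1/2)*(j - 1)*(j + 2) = j^3/2 + j^2 - j/2 - 1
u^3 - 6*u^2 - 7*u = u*(u - 7)*(u + 1)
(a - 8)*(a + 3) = a^2 - 5*a - 24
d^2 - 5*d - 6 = (d - 6)*(d + 1)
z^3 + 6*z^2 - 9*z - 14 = (z - 2)*(z + 1)*(z + 7)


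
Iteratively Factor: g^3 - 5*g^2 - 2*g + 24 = (g - 4)*(g^2 - g - 6) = (g - 4)*(g - 3)*(g + 2)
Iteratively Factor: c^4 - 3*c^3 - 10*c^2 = (c)*(c^3 - 3*c^2 - 10*c) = c^2*(c^2 - 3*c - 10) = c^2*(c - 5)*(c + 2)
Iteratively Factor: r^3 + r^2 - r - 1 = (r + 1)*(r^2 - 1) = (r + 1)^2*(r - 1)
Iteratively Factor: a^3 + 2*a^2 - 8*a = (a)*(a^2 + 2*a - 8) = a*(a - 2)*(a + 4)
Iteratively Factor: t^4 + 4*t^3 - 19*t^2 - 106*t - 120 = (t + 4)*(t^3 - 19*t - 30) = (t + 3)*(t + 4)*(t^2 - 3*t - 10) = (t + 2)*(t + 3)*(t + 4)*(t - 5)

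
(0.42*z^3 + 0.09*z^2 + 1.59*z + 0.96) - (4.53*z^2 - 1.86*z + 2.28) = 0.42*z^3 - 4.44*z^2 + 3.45*z - 1.32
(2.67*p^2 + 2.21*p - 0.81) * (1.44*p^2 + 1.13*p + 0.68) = 3.8448*p^4 + 6.1995*p^3 + 3.1465*p^2 + 0.5875*p - 0.5508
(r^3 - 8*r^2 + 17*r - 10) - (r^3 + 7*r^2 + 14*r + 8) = -15*r^2 + 3*r - 18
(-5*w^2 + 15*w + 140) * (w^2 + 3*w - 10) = -5*w^4 + 235*w^2 + 270*w - 1400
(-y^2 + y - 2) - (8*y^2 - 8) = -9*y^2 + y + 6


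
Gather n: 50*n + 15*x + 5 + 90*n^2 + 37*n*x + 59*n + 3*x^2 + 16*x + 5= 90*n^2 + n*(37*x + 109) + 3*x^2 + 31*x + 10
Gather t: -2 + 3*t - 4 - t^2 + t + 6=-t^2 + 4*t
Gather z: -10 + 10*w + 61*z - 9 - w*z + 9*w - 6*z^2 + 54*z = 19*w - 6*z^2 + z*(115 - w) - 19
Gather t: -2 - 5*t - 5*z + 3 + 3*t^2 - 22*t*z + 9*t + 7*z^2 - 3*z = 3*t^2 + t*(4 - 22*z) + 7*z^2 - 8*z + 1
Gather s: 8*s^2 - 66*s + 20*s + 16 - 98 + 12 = 8*s^2 - 46*s - 70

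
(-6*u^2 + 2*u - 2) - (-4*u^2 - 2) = -2*u^2 + 2*u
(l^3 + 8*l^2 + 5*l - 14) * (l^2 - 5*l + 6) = l^5 + 3*l^4 - 29*l^3 + 9*l^2 + 100*l - 84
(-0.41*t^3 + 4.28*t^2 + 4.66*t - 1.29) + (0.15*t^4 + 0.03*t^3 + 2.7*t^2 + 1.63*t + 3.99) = 0.15*t^4 - 0.38*t^3 + 6.98*t^2 + 6.29*t + 2.7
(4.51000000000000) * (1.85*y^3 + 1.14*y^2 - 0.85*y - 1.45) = 8.3435*y^3 + 5.1414*y^2 - 3.8335*y - 6.5395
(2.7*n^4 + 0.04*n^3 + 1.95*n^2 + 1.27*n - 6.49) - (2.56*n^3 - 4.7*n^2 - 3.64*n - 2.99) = 2.7*n^4 - 2.52*n^3 + 6.65*n^2 + 4.91*n - 3.5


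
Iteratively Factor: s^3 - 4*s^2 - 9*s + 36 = (s + 3)*(s^2 - 7*s + 12) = (s - 4)*(s + 3)*(s - 3)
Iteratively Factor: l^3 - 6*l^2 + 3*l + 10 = (l - 5)*(l^2 - l - 2) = (l - 5)*(l + 1)*(l - 2)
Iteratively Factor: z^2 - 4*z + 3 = (z - 3)*(z - 1)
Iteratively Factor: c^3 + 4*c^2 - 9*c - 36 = (c - 3)*(c^2 + 7*c + 12) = (c - 3)*(c + 3)*(c + 4)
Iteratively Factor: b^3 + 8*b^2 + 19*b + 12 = (b + 3)*(b^2 + 5*b + 4) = (b + 1)*(b + 3)*(b + 4)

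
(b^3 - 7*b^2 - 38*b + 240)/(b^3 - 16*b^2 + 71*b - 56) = (b^2 + b - 30)/(b^2 - 8*b + 7)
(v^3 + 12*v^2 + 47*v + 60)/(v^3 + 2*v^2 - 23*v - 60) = (v + 5)/(v - 5)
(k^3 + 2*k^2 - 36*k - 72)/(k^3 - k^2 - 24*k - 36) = (k + 6)/(k + 3)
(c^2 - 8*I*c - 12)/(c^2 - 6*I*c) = (c - 2*I)/c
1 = 1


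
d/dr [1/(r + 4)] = -1/(r + 4)^2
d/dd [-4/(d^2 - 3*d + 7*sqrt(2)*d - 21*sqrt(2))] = 4*(2*d - 3 + 7*sqrt(2))/(d^2 - 3*d + 7*sqrt(2)*d - 21*sqrt(2))^2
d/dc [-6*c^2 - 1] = -12*c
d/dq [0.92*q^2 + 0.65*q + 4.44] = 1.84*q + 0.65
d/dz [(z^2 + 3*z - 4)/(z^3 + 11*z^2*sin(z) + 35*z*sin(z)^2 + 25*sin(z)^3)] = ((z + sin(z))*(z + 5*sin(z))^2*(2*z + 3) + (-z^2 - 3*z + 4)*(11*z^2*cos(z) + 3*z^2 + 22*z*sin(z) + 35*z*sin(2*z) + 75*sin(z)^2*cos(z) + 35*sin(z)^2))/((z + sin(z))^2*(z + 5*sin(z))^4)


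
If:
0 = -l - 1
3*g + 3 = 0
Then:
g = -1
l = -1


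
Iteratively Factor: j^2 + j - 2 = (j - 1)*(j + 2)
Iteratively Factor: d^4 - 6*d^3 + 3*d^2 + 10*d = (d)*(d^3 - 6*d^2 + 3*d + 10) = d*(d - 5)*(d^2 - d - 2) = d*(d - 5)*(d + 1)*(d - 2)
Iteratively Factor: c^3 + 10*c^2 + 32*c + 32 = (c + 4)*(c^2 + 6*c + 8) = (c + 2)*(c + 4)*(c + 4)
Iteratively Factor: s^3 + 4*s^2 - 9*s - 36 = (s + 3)*(s^2 + s - 12) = (s + 3)*(s + 4)*(s - 3)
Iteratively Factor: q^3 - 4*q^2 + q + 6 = (q - 3)*(q^2 - q - 2) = (q - 3)*(q - 2)*(q + 1)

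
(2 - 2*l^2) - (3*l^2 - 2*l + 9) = -5*l^2 + 2*l - 7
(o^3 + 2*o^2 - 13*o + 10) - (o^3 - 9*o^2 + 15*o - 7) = 11*o^2 - 28*o + 17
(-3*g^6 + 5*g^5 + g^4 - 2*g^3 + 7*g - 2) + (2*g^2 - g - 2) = -3*g^6 + 5*g^5 + g^4 - 2*g^3 + 2*g^2 + 6*g - 4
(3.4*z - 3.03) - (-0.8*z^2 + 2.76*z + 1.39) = 0.8*z^2 + 0.64*z - 4.42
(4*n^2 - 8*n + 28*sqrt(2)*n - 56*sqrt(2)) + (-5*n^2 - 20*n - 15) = -n^2 - 28*n + 28*sqrt(2)*n - 56*sqrt(2) - 15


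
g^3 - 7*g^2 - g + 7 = (g - 7)*(g - 1)*(g + 1)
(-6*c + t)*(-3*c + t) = 18*c^2 - 9*c*t + t^2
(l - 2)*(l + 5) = l^2 + 3*l - 10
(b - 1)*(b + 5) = b^2 + 4*b - 5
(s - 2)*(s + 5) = s^2 + 3*s - 10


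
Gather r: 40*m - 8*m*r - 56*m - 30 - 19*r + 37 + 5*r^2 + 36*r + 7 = -16*m + 5*r^2 + r*(17 - 8*m) + 14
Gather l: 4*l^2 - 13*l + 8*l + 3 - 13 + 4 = 4*l^2 - 5*l - 6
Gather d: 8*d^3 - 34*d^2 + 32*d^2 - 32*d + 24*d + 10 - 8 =8*d^3 - 2*d^2 - 8*d + 2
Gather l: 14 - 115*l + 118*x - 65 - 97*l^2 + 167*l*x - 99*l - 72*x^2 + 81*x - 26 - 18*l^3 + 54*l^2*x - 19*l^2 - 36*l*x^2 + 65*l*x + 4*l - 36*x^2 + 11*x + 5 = -18*l^3 + l^2*(54*x - 116) + l*(-36*x^2 + 232*x - 210) - 108*x^2 + 210*x - 72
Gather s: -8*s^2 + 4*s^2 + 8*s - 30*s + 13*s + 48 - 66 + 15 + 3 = -4*s^2 - 9*s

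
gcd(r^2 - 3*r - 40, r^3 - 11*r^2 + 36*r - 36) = 1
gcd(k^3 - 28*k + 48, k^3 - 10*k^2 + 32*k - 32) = k^2 - 6*k + 8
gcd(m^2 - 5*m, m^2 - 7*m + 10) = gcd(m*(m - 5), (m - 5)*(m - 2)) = m - 5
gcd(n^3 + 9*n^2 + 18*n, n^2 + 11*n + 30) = n + 6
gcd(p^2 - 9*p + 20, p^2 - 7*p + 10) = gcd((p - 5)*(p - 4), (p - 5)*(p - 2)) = p - 5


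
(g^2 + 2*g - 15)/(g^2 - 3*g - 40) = (g - 3)/(g - 8)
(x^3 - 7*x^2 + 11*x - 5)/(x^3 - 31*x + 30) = (x - 1)/(x + 6)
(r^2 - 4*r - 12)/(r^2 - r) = (r^2 - 4*r - 12)/(r*(r - 1))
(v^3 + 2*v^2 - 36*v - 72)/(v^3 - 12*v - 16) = (v^2 - 36)/(v^2 - 2*v - 8)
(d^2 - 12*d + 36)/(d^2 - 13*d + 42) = (d - 6)/(d - 7)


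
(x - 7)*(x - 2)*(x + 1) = x^3 - 8*x^2 + 5*x + 14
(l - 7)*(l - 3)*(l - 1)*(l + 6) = l^4 - 5*l^3 - 35*l^2 + 165*l - 126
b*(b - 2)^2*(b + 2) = b^4 - 2*b^3 - 4*b^2 + 8*b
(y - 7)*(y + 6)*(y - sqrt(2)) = y^3 - sqrt(2)*y^2 - y^2 - 42*y + sqrt(2)*y + 42*sqrt(2)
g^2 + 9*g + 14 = (g + 2)*(g + 7)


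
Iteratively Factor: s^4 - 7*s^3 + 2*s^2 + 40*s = (s - 4)*(s^3 - 3*s^2 - 10*s) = s*(s - 4)*(s^2 - 3*s - 10) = s*(s - 5)*(s - 4)*(s + 2)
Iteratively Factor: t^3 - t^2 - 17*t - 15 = (t - 5)*(t^2 + 4*t + 3) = (t - 5)*(t + 1)*(t + 3)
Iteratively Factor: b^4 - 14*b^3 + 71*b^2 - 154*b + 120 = (b - 4)*(b^3 - 10*b^2 + 31*b - 30) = (b - 5)*(b - 4)*(b^2 - 5*b + 6) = (b - 5)*(b - 4)*(b - 3)*(b - 2)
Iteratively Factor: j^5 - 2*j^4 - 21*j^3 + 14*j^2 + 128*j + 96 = (j - 4)*(j^4 + 2*j^3 - 13*j^2 - 38*j - 24) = (j - 4)*(j + 3)*(j^3 - j^2 - 10*j - 8) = (j - 4)^2*(j + 3)*(j^2 + 3*j + 2) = (j - 4)^2*(j + 1)*(j + 3)*(j + 2)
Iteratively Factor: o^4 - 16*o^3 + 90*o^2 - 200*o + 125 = (o - 5)*(o^3 - 11*o^2 + 35*o - 25) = (o - 5)^2*(o^2 - 6*o + 5) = (o - 5)^3*(o - 1)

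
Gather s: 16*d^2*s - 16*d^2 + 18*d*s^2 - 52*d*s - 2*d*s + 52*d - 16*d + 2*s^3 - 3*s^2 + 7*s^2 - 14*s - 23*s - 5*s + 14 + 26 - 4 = -16*d^2 + 36*d + 2*s^3 + s^2*(18*d + 4) + s*(16*d^2 - 54*d - 42) + 36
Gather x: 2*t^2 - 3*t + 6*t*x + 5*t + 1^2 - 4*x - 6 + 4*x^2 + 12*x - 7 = 2*t^2 + 2*t + 4*x^2 + x*(6*t + 8) - 12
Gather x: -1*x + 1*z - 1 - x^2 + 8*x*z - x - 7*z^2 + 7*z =-x^2 + x*(8*z - 2) - 7*z^2 + 8*z - 1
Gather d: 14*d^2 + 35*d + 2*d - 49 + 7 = 14*d^2 + 37*d - 42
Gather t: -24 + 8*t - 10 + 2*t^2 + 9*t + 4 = 2*t^2 + 17*t - 30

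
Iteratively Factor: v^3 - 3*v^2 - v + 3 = (v + 1)*(v^2 - 4*v + 3) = (v - 1)*(v + 1)*(v - 3)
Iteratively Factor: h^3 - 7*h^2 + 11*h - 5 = (h - 5)*(h^2 - 2*h + 1) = (h - 5)*(h - 1)*(h - 1)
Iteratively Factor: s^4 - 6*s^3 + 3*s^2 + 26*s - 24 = (s - 1)*(s^3 - 5*s^2 - 2*s + 24) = (s - 3)*(s - 1)*(s^2 - 2*s - 8) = (s - 4)*(s - 3)*(s - 1)*(s + 2)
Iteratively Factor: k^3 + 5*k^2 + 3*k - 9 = (k + 3)*(k^2 + 2*k - 3) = (k + 3)^2*(k - 1)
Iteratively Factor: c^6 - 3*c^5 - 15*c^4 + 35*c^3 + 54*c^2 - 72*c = (c + 3)*(c^5 - 6*c^4 + 3*c^3 + 26*c^2 - 24*c) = (c + 2)*(c + 3)*(c^4 - 8*c^3 + 19*c^2 - 12*c) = (c - 3)*(c + 2)*(c + 3)*(c^3 - 5*c^2 + 4*c) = c*(c - 3)*(c + 2)*(c + 3)*(c^2 - 5*c + 4) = c*(c - 4)*(c - 3)*(c + 2)*(c + 3)*(c - 1)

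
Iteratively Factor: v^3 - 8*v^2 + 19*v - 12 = (v - 1)*(v^2 - 7*v + 12) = (v - 4)*(v - 1)*(v - 3)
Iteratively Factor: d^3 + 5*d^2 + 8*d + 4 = (d + 2)*(d^2 + 3*d + 2) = (d + 2)^2*(d + 1)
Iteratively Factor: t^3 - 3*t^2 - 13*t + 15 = (t - 1)*(t^2 - 2*t - 15) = (t - 1)*(t + 3)*(t - 5)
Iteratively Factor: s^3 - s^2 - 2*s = (s)*(s^2 - s - 2) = s*(s - 2)*(s + 1)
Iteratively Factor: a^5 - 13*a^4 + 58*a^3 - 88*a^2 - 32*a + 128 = (a - 4)*(a^4 - 9*a^3 + 22*a^2 - 32) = (a - 4)*(a - 2)*(a^3 - 7*a^2 + 8*a + 16) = (a - 4)^2*(a - 2)*(a^2 - 3*a - 4) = (a - 4)^3*(a - 2)*(a + 1)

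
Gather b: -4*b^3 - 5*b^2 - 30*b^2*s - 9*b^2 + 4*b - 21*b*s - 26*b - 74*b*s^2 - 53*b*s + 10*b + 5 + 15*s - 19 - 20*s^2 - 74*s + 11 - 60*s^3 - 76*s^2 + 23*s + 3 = -4*b^3 + b^2*(-30*s - 14) + b*(-74*s^2 - 74*s - 12) - 60*s^3 - 96*s^2 - 36*s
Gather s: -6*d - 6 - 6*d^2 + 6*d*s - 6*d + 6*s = -6*d^2 - 12*d + s*(6*d + 6) - 6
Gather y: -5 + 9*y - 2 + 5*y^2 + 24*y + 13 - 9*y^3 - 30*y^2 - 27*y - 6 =-9*y^3 - 25*y^2 + 6*y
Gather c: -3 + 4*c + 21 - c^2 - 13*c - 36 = -c^2 - 9*c - 18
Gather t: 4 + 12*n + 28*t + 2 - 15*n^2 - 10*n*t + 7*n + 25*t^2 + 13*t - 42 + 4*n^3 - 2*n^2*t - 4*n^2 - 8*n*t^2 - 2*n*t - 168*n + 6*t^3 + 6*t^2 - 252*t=4*n^3 - 19*n^2 - 149*n + 6*t^3 + t^2*(31 - 8*n) + t*(-2*n^2 - 12*n - 211) - 36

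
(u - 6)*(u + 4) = u^2 - 2*u - 24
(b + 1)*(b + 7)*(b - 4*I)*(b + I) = b^4 + 8*b^3 - 3*I*b^3 + 11*b^2 - 24*I*b^2 + 32*b - 21*I*b + 28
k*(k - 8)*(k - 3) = k^3 - 11*k^2 + 24*k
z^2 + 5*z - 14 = (z - 2)*(z + 7)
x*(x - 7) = x^2 - 7*x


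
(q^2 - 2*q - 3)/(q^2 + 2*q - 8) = (q^2 - 2*q - 3)/(q^2 + 2*q - 8)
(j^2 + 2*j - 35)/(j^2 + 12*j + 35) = (j - 5)/(j + 5)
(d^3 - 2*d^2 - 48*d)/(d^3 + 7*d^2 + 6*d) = (d - 8)/(d + 1)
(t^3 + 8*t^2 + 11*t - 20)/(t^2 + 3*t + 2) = (t^3 + 8*t^2 + 11*t - 20)/(t^2 + 3*t + 2)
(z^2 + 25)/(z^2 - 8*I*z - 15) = (z + 5*I)/(z - 3*I)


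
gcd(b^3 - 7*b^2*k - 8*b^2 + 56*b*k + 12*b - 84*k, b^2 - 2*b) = b - 2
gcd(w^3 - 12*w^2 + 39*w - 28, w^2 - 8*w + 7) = w^2 - 8*w + 7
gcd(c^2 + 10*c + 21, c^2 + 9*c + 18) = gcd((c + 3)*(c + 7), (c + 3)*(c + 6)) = c + 3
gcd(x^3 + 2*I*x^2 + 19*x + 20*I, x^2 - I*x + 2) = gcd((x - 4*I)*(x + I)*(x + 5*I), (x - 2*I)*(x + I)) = x + I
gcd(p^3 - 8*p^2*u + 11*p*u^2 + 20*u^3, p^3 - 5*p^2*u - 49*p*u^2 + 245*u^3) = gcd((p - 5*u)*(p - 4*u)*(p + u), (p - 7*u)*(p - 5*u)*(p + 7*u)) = p - 5*u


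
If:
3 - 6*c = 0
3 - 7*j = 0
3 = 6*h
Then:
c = 1/2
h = 1/2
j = 3/7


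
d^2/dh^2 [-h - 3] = 0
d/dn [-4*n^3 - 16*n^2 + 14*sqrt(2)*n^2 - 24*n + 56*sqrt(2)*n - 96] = -12*n^2 - 32*n + 28*sqrt(2)*n - 24 + 56*sqrt(2)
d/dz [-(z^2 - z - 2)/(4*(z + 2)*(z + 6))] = (-9*z^2 - 28*z - 4)/(4*(z^4 + 16*z^3 + 88*z^2 + 192*z + 144))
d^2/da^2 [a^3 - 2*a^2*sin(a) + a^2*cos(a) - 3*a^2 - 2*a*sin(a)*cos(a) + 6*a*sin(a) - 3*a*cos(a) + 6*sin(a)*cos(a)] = 2*a^2*sin(a) - a^2*cos(a) - 10*a*sin(a) + 4*a*sin(2*a) - 5*a*cos(a) + 6*a + 2*sin(a) - 12*sin(2*a) + 14*cos(a) - 4*cos(2*a) - 6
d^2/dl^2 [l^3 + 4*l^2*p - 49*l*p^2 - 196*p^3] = 6*l + 8*p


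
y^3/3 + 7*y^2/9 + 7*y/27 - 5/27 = (y/3 + 1/3)*(y - 1/3)*(y + 5/3)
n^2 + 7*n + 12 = (n + 3)*(n + 4)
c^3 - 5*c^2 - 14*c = c*(c - 7)*(c + 2)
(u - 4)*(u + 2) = u^2 - 2*u - 8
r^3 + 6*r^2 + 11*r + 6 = (r + 1)*(r + 2)*(r + 3)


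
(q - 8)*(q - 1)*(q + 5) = q^3 - 4*q^2 - 37*q + 40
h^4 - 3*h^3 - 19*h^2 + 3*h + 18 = (h - 6)*(h - 1)*(h + 1)*(h + 3)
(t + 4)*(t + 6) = t^2 + 10*t + 24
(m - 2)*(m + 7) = m^2 + 5*m - 14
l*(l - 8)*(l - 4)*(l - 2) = l^4 - 14*l^3 + 56*l^2 - 64*l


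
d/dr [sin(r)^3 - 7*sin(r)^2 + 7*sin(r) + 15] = (3*sin(r)^2 - 14*sin(r) + 7)*cos(r)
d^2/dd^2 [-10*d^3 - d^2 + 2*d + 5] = -60*d - 2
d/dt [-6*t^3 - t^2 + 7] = 2*t*(-9*t - 1)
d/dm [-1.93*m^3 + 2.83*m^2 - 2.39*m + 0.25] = -5.79*m^2 + 5.66*m - 2.39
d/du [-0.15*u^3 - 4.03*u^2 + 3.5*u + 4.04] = -0.45*u^2 - 8.06*u + 3.5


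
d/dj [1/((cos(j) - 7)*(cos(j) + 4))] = (2*cos(j) - 3)*sin(j)/((cos(j) - 7)^2*(cos(j) + 4)^2)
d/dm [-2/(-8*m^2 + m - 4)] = 2*(1 - 16*m)/(8*m^2 - m + 4)^2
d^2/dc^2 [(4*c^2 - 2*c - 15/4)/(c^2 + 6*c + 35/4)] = 8*(-416*c^3 - 1860*c^2 - 240*c + 4945)/(64*c^6 + 1152*c^5 + 8592*c^4 + 33984*c^3 + 75180*c^2 + 88200*c + 42875)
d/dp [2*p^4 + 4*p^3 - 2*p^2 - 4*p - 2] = 8*p^3 + 12*p^2 - 4*p - 4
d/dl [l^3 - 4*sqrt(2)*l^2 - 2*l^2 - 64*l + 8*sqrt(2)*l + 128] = 3*l^2 - 8*sqrt(2)*l - 4*l - 64 + 8*sqrt(2)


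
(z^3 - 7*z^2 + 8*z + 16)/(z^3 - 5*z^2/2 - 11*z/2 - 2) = 2*(z - 4)/(2*z + 1)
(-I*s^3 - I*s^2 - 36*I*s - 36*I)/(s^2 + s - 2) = I*(-s^3 - s^2 - 36*s - 36)/(s^2 + s - 2)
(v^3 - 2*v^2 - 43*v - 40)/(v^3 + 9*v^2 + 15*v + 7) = (v^2 - 3*v - 40)/(v^2 + 8*v + 7)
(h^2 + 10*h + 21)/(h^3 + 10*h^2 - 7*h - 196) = (h + 3)/(h^2 + 3*h - 28)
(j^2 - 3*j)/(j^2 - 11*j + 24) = j/(j - 8)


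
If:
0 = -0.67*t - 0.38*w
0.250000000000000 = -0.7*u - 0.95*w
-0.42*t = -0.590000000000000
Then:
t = 1.40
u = 3.00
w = -2.48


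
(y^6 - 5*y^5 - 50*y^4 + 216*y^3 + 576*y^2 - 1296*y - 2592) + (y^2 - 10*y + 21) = y^6 - 5*y^5 - 50*y^4 + 216*y^3 + 577*y^2 - 1306*y - 2571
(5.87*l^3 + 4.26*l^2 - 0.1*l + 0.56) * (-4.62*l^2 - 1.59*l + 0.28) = -27.1194*l^5 - 29.0145*l^4 - 4.6678*l^3 - 1.2354*l^2 - 0.9184*l + 0.1568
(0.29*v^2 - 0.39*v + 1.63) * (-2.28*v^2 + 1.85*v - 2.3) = -0.6612*v^4 + 1.4257*v^3 - 5.1049*v^2 + 3.9125*v - 3.749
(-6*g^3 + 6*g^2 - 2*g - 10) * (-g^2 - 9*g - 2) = 6*g^5 + 48*g^4 - 40*g^3 + 16*g^2 + 94*g + 20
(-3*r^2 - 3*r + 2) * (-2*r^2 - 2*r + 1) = 6*r^4 + 12*r^3 - r^2 - 7*r + 2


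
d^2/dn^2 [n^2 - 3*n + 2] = 2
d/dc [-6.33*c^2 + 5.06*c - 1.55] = 5.06 - 12.66*c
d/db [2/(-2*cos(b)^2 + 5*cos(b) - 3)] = 2*(5 - 4*cos(b))*sin(b)/(-5*cos(b) + cos(2*b) + 4)^2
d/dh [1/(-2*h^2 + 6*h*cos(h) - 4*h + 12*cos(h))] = (3*h*sin(h) + 2*h + 6*sin(h) - 3*cos(h) + 2)/(2*(h + 2)^2*(h - 3*cos(h))^2)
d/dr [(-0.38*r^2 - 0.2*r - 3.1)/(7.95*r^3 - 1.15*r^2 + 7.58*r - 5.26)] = (3.021*r^4 + 3.18*r^3 + 70.8246*r^2 - 3.1324*r + 24.55)/(63.2025*r^6 - 18.285*r^5 + 121.8445*r^4 - 101.068*r^3 + 69.5544*r^2 - 79.7416*r + 27.6676)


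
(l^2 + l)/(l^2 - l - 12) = l*(l + 1)/(l^2 - l - 12)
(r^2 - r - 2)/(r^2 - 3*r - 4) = (r - 2)/(r - 4)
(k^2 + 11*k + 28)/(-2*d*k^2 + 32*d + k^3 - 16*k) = (-k - 7)/(2*d*k - 8*d - k^2 + 4*k)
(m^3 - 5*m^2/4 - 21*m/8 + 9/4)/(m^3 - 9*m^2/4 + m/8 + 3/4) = (2*m + 3)/(2*m + 1)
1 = 1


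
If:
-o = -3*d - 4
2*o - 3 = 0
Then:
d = -5/6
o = 3/2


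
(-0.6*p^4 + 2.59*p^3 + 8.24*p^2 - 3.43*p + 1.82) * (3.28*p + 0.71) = -1.968*p^5 + 8.0692*p^4 + 28.8661*p^3 - 5.4*p^2 + 3.5343*p + 1.2922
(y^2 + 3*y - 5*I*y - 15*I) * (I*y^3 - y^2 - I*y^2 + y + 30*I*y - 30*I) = I*y^5 + 4*y^4 + 2*I*y^4 + 8*y^3 + 32*I*y^3 + 138*y^2 + 70*I*y^2 + 300*y - 105*I*y - 450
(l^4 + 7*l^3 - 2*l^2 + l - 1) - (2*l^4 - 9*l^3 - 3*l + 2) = -l^4 + 16*l^3 - 2*l^2 + 4*l - 3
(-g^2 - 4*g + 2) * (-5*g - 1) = 5*g^3 + 21*g^2 - 6*g - 2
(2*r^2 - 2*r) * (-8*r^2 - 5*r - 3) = -16*r^4 + 6*r^3 + 4*r^2 + 6*r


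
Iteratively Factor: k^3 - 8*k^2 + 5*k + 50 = (k + 2)*(k^2 - 10*k + 25) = (k - 5)*(k + 2)*(k - 5)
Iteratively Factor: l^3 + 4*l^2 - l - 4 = (l - 1)*(l^2 + 5*l + 4) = (l - 1)*(l + 1)*(l + 4)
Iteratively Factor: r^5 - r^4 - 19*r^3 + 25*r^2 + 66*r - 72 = (r - 1)*(r^4 - 19*r^2 + 6*r + 72) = (r - 3)*(r - 1)*(r^3 + 3*r^2 - 10*r - 24) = (r - 3)^2*(r - 1)*(r^2 + 6*r + 8) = (r - 3)^2*(r - 1)*(r + 2)*(r + 4)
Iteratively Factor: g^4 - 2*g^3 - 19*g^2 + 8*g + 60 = (g - 2)*(g^3 - 19*g - 30) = (g - 2)*(g + 3)*(g^2 - 3*g - 10) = (g - 5)*(g - 2)*(g + 3)*(g + 2)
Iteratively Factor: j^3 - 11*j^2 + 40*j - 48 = (j - 3)*(j^2 - 8*j + 16) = (j - 4)*(j - 3)*(j - 4)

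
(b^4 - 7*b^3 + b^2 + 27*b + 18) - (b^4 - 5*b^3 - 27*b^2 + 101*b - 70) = -2*b^3 + 28*b^2 - 74*b + 88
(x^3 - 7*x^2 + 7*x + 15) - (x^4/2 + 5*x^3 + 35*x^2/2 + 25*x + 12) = -x^4/2 - 4*x^3 - 49*x^2/2 - 18*x + 3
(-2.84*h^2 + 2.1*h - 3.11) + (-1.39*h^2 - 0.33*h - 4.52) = -4.23*h^2 + 1.77*h - 7.63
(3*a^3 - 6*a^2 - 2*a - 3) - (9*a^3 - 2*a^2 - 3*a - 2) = -6*a^3 - 4*a^2 + a - 1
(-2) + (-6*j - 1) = -6*j - 3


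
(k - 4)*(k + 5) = k^2 + k - 20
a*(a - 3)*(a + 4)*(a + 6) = a^4 + 7*a^3 - 6*a^2 - 72*a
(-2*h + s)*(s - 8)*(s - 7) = -2*h*s^2 + 30*h*s - 112*h + s^3 - 15*s^2 + 56*s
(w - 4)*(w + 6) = w^2 + 2*w - 24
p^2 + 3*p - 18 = (p - 3)*(p + 6)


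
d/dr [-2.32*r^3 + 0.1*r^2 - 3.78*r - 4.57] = -6.96*r^2 + 0.2*r - 3.78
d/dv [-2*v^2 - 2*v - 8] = -4*v - 2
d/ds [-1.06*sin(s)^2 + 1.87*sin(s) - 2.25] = (1.87 - 2.12*sin(s))*cos(s)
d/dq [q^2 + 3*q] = 2*q + 3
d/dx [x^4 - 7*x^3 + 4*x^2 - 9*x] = 4*x^3 - 21*x^2 + 8*x - 9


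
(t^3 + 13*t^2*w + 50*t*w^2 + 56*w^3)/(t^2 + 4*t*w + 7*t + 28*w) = (t^2 + 9*t*w + 14*w^2)/(t + 7)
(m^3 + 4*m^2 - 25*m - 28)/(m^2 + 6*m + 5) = (m^2 + 3*m - 28)/(m + 5)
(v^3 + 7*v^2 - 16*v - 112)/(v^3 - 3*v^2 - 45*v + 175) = (v^2 - 16)/(v^2 - 10*v + 25)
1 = 1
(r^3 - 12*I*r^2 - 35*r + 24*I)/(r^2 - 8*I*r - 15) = (r^2 - 9*I*r - 8)/(r - 5*I)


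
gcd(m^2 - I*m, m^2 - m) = m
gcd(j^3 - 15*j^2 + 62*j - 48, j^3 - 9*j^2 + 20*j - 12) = j^2 - 7*j + 6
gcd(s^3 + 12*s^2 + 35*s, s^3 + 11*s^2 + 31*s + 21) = s + 7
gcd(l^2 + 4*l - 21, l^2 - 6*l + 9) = l - 3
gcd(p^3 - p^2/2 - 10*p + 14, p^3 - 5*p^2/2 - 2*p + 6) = p^2 - 4*p + 4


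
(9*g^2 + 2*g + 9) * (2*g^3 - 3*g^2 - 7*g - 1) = 18*g^5 - 23*g^4 - 51*g^3 - 50*g^2 - 65*g - 9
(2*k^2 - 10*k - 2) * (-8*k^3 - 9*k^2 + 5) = -16*k^5 + 62*k^4 + 106*k^3 + 28*k^2 - 50*k - 10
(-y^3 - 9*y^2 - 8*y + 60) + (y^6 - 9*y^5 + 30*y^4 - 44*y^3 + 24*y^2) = y^6 - 9*y^5 + 30*y^4 - 45*y^3 + 15*y^2 - 8*y + 60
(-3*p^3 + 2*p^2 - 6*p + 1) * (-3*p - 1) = 9*p^4 - 3*p^3 + 16*p^2 + 3*p - 1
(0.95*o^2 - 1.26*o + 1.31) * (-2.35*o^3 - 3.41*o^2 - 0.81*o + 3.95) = -2.2325*o^5 - 0.2785*o^4 + 0.4486*o^3 + 0.306*o^2 - 6.0381*o + 5.1745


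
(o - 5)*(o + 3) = o^2 - 2*o - 15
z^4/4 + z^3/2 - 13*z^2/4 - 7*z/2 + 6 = (z/4 + 1)*(z - 3)*(z - 1)*(z + 2)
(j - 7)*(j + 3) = j^2 - 4*j - 21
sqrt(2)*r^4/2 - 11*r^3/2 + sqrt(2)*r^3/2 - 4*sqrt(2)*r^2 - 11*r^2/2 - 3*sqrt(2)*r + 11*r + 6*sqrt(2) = (r - 1)*(r - 6*sqrt(2))*(r + sqrt(2)/2)*(sqrt(2)*r/2 + sqrt(2))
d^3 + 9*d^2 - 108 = (d - 3)*(d + 6)^2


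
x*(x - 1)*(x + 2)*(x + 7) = x^4 + 8*x^3 + 5*x^2 - 14*x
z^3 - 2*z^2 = z^2*(z - 2)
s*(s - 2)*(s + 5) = s^3 + 3*s^2 - 10*s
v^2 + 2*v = v*(v + 2)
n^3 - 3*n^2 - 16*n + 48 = (n - 4)*(n - 3)*(n + 4)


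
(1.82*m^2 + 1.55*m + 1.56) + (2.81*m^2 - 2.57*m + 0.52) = 4.63*m^2 - 1.02*m + 2.08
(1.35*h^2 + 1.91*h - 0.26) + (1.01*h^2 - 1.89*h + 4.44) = 2.36*h^2 + 0.02*h + 4.18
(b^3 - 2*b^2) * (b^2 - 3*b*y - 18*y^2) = b^5 - 3*b^4*y - 2*b^4 - 18*b^3*y^2 + 6*b^3*y + 36*b^2*y^2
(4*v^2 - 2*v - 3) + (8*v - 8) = 4*v^2 + 6*v - 11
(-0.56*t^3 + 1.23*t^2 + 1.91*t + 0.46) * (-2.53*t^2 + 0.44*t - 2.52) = 1.4168*t^5 - 3.3583*t^4 - 2.8799*t^3 - 3.423*t^2 - 4.6108*t - 1.1592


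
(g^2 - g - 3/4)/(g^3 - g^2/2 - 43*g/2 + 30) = (g + 1/2)/(g^2 + g - 20)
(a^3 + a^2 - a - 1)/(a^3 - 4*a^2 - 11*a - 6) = (a - 1)/(a - 6)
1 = 1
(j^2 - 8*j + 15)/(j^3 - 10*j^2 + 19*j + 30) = (j - 3)/(j^2 - 5*j - 6)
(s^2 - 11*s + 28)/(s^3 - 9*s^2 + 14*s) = (s - 4)/(s*(s - 2))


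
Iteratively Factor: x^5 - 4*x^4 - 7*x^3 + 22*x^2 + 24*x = (x)*(x^4 - 4*x^3 - 7*x^2 + 22*x + 24) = x*(x + 1)*(x^3 - 5*x^2 - 2*x + 24) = x*(x - 3)*(x + 1)*(x^2 - 2*x - 8) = x*(x - 4)*(x - 3)*(x + 1)*(x + 2)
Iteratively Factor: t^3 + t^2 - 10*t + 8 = (t - 1)*(t^2 + 2*t - 8) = (t - 2)*(t - 1)*(t + 4)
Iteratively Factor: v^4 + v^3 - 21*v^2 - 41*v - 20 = (v + 1)*(v^3 - 21*v - 20) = (v - 5)*(v + 1)*(v^2 + 5*v + 4) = (v - 5)*(v + 1)^2*(v + 4)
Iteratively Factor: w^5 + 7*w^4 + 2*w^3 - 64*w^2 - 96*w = (w + 4)*(w^4 + 3*w^3 - 10*w^2 - 24*w) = (w - 3)*(w + 4)*(w^3 + 6*w^2 + 8*w) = (w - 3)*(w + 2)*(w + 4)*(w^2 + 4*w) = (w - 3)*(w + 2)*(w + 4)^2*(w)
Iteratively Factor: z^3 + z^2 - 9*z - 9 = (z + 3)*(z^2 - 2*z - 3) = (z - 3)*(z + 3)*(z + 1)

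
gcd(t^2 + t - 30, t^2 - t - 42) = t + 6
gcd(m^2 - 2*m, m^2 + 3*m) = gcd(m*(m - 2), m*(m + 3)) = m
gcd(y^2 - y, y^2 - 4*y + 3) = y - 1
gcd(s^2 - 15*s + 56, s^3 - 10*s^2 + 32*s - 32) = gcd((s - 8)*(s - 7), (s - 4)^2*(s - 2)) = 1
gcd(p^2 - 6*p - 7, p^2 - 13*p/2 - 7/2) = p - 7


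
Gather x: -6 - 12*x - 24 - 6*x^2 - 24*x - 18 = -6*x^2 - 36*x - 48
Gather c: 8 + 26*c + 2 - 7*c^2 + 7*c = -7*c^2 + 33*c + 10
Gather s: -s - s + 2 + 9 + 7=18 - 2*s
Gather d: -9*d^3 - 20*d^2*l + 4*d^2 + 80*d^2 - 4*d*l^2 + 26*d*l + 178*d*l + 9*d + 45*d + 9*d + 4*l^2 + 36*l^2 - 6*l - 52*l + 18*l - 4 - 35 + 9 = -9*d^3 + d^2*(84 - 20*l) + d*(-4*l^2 + 204*l + 63) + 40*l^2 - 40*l - 30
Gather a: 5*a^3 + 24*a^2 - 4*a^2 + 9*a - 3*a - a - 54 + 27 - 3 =5*a^3 + 20*a^2 + 5*a - 30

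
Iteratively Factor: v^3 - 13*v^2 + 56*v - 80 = (v - 4)*(v^2 - 9*v + 20) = (v - 4)^2*(v - 5)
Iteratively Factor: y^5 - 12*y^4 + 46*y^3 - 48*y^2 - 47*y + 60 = (y - 4)*(y^4 - 8*y^3 + 14*y^2 + 8*y - 15) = (y - 5)*(y - 4)*(y^3 - 3*y^2 - y + 3) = (y - 5)*(y - 4)*(y - 3)*(y^2 - 1) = (y - 5)*(y - 4)*(y - 3)*(y - 1)*(y + 1)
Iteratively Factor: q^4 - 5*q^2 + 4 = (q + 2)*(q^3 - 2*q^2 - q + 2) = (q - 2)*(q + 2)*(q^2 - 1) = (q - 2)*(q + 1)*(q + 2)*(q - 1)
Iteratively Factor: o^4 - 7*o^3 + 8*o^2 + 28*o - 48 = (o - 2)*(o^3 - 5*o^2 - 2*o + 24) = (o - 2)*(o + 2)*(o^2 - 7*o + 12) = (o - 3)*(o - 2)*(o + 2)*(o - 4)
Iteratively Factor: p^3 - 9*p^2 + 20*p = (p - 4)*(p^2 - 5*p) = (p - 5)*(p - 4)*(p)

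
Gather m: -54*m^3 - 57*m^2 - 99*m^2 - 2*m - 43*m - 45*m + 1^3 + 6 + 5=-54*m^3 - 156*m^2 - 90*m + 12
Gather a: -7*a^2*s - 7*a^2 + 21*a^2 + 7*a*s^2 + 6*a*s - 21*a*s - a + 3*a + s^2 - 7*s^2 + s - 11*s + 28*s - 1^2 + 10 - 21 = a^2*(14 - 7*s) + a*(7*s^2 - 15*s + 2) - 6*s^2 + 18*s - 12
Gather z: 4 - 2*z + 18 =22 - 2*z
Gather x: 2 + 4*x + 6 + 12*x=16*x + 8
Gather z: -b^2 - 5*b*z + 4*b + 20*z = -b^2 + 4*b + z*(20 - 5*b)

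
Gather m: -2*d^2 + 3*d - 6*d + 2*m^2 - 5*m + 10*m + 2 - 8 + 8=-2*d^2 - 3*d + 2*m^2 + 5*m + 2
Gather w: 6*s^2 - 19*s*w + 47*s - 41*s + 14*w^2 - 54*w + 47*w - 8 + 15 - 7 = 6*s^2 + 6*s + 14*w^2 + w*(-19*s - 7)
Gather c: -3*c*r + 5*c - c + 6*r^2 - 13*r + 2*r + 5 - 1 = c*(4 - 3*r) + 6*r^2 - 11*r + 4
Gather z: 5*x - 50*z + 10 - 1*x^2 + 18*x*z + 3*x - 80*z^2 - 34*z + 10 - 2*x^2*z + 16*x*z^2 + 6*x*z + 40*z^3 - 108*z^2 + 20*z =-x^2 + 8*x + 40*z^3 + z^2*(16*x - 188) + z*(-2*x^2 + 24*x - 64) + 20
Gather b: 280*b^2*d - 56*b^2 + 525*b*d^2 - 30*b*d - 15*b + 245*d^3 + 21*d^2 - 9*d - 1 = b^2*(280*d - 56) + b*(525*d^2 - 30*d - 15) + 245*d^3 + 21*d^2 - 9*d - 1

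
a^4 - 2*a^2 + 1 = (a - 1)^2*(a + 1)^2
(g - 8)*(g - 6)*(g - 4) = g^3 - 18*g^2 + 104*g - 192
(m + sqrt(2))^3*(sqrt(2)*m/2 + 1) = sqrt(2)*m^4/2 + 4*m^3 + 6*sqrt(2)*m^2 + 8*m + 2*sqrt(2)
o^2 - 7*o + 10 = (o - 5)*(o - 2)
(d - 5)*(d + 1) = d^2 - 4*d - 5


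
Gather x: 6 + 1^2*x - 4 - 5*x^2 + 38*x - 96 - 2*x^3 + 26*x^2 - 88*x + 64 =-2*x^3 + 21*x^2 - 49*x - 30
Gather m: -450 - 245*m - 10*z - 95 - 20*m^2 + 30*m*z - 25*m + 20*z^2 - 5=-20*m^2 + m*(30*z - 270) + 20*z^2 - 10*z - 550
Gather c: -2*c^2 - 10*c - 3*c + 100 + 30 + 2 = -2*c^2 - 13*c + 132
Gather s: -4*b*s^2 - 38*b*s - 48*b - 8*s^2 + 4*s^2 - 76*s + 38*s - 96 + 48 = -48*b + s^2*(-4*b - 4) + s*(-38*b - 38) - 48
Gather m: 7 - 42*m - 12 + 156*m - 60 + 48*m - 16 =162*m - 81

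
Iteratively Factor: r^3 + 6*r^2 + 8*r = (r + 2)*(r^2 + 4*r) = r*(r + 2)*(r + 4)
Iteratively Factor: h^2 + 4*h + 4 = (h + 2)*(h + 2)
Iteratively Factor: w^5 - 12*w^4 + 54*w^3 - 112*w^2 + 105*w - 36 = (w - 3)*(w^4 - 9*w^3 + 27*w^2 - 31*w + 12) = (w - 4)*(w - 3)*(w^3 - 5*w^2 + 7*w - 3) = (w - 4)*(w - 3)*(w - 1)*(w^2 - 4*w + 3) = (w - 4)*(w - 3)^2*(w - 1)*(w - 1)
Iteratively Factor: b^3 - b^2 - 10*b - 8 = (b + 1)*(b^2 - 2*b - 8) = (b + 1)*(b + 2)*(b - 4)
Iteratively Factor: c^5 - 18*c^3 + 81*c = (c - 3)*(c^4 + 3*c^3 - 9*c^2 - 27*c) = (c - 3)*(c + 3)*(c^3 - 9*c) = (c - 3)^2*(c + 3)*(c^2 + 3*c) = c*(c - 3)^2*(c + 3)*(c + 3)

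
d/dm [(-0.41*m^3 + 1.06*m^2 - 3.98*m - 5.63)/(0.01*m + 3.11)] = (-0.0082*m^3 - 3.8147*m^2 + 6.5932*m - 12.3215)/(0.0001*m^2 + 0.0622*m + 9.6721)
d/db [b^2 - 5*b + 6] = 2*b - 5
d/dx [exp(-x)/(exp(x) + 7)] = (-2*exp(x) - 7)*exp(-x)/(exp(2*x) + 14*exp(x) + 49)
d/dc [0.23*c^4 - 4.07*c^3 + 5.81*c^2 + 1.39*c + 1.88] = 0.92*c^3 - 12.21*c^2 + 11.62*c + 1.39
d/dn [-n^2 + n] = 1 - 2*n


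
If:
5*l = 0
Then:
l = 0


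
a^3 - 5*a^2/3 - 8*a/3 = a*(a - 8/3)*(a + 1)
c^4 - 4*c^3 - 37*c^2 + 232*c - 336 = (c - 4)^2*(c - 3)*(c + 7)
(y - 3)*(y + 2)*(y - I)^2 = y^4 - y^3 - 2*I*y^3 - 7*y^2 + 2*I*y^2 + y + 12*I*y + 6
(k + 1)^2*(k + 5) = k^3 + 7*k^2 + 11*k + 5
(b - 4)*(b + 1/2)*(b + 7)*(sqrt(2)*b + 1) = sqrt(2)*b^4 + b^3 + 7*sqrt(2)*b^3/2 - 53*sqrt(2)*b^2/2 + 7*b^2/2 - 53*b/2 - 14*sqrt(2)*b - 14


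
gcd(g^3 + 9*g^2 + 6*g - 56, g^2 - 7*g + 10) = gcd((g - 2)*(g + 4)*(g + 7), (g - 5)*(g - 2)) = g - 2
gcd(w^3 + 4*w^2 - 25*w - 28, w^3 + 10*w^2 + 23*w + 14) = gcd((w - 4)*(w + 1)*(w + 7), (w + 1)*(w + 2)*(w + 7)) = w^2 + 8*w + 7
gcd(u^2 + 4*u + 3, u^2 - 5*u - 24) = u + 3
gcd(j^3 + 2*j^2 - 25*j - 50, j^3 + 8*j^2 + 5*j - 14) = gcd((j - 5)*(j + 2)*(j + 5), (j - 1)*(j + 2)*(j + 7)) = j + 2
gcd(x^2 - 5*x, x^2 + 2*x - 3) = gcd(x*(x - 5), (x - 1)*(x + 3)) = 1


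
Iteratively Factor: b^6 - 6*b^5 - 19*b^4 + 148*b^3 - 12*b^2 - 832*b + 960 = (b + 4)*(b^5 - 10*b^4 + 21*b^3 + 64*b^2 - 268*b + 240) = (b - 5)*(b + 4)*(b^4 - 5*b^3 - 4*b^2 + 44*b - 48) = (b - 5)*(b - 2)*(b + 4)*(b^3 - 3*b^2 - 10*b + 24) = (b - 5)*(b - 4)*(b - 2)*(b + 4)*(b^2 + b - 6) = (b - 5)*(b - 4)*(b - 2)*(b + 3)*(b + 4)*(b - 2)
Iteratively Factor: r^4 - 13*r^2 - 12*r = (r - 4)*(r^3 + 4*r^2 + 3*r) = (r - 4)*(r + 1)*(r^2 + 3*r) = r*(r - 4)*(r + 1)*(r + 3)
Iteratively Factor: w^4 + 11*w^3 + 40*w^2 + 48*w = (w + 3)*(w^3 + 8*w^2 + 16*w) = (w + 3)*(w + 4)*(w^2 + 4*w) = w*(w + 3)*(w + 4)*(w + 4)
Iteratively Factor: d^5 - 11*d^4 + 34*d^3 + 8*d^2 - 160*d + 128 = (d + 2)*(d^4 - 13*d^3 + 60*d^2 - 112*d + 64) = (d - 4)*(d + 2)*(d^3 - 9*d^2 + 24*d - 16) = (d - 4)^2*(d + 2)*(d^2 - 5*d + 4) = (d - 4)^2*(d - 1)*(d + 2)*(d - 4)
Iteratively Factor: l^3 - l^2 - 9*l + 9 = (l + 3)*(l^2 - 4*l + 3) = (l - 3)*(l + 3)*(l - 1)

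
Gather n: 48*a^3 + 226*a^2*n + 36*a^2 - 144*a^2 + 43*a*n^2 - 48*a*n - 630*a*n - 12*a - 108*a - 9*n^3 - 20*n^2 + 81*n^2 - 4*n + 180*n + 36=48*a^3 - 108*a^2 - 120*a - 9*n^3 + n^2*(43*a + 61) + n*(226*a^2 - 678*a + 176) + 36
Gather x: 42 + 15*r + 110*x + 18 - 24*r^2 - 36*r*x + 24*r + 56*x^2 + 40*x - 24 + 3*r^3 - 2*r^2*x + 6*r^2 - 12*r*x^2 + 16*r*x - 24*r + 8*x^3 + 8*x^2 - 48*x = 3*r^3 - 18*r^2 + 15*r + 8*x^3 + x^2*(64 - 12*r) + x*(-2*r^2 - 20*r + 102) + 36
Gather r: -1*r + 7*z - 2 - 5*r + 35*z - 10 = -6*r + 42*z - 12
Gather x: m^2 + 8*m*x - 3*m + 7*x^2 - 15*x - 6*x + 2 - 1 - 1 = m^2 - 3*m + 7*x^2 + x*(8*m - 21)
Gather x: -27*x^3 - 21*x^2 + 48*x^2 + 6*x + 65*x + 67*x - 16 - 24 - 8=-27*x^3 + 27*x^2 + 138*x - 48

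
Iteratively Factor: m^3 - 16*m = (m + 4)*(m^2 - 4*m) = m*(m + 4)*(m - 4)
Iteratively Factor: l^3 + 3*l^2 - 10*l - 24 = (l + 4)*(l^2 - l - 6) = (l + 2)*(l + 4)*(l - 3)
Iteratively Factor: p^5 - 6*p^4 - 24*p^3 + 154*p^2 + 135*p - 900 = (p - 5)*(p^4 - p^3 - 29*p^2 + 9*p + 180) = (p - 5)^2*(p^3 + 4*p^2 - 9*p - 36) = (p - 5)^2*(p - 3)*(p^2 + 7*p + 12) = (p - 5)^2*(p - 3)*(p + 4)*(p + 3)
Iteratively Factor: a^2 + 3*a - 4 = (a + 4)*(a - 1)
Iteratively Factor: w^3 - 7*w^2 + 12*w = (w)*(w^2 - 7*w + 12) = w*(w - 4)*(w - 3)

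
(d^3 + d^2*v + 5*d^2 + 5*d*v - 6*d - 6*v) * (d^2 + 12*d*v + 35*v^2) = d^5 + 13*d^4*v + 5*d^4 + 47*d^3*v^2 + 65*d^3*v - 6*d^3 + 35*d^2*v^3 + 235*d^2*v^2 - 78*d^2*v + 175*d*v^3 - 282*d*v^2 - 210*v^3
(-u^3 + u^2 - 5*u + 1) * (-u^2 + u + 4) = u^5 - 2*u^4 + 2*u^3 - 2*u^2 - 19*u + 4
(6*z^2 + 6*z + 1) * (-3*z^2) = -18*z^4 - 18*z^3 - 3*z^2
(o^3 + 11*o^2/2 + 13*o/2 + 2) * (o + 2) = o^4 + 15*o^3/2 + 35*o^2/2 + 15*o + 4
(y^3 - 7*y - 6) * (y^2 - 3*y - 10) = y^5 - 3*y^4 - 17*y^3 + 15*y^2 + 88*y + 60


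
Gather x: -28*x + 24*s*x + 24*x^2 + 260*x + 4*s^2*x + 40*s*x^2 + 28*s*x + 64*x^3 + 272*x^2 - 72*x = 64*x^3 + x^2*(40*s + 296) + x*(4*s^2 + 52*s + 160)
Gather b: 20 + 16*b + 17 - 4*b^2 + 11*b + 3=-4*b^2 + 27*b + 40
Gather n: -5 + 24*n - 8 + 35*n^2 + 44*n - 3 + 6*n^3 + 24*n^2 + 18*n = 6*n^3 + 59*n^2 + 86*n - 16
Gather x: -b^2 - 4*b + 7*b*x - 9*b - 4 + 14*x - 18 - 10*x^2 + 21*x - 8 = -b^2 - 13*b - 10*x^2 + x*(7*b + 35) - 30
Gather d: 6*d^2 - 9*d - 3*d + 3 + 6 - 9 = 6*d^2 - 12*d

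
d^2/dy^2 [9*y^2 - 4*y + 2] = 18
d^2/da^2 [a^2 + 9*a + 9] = 2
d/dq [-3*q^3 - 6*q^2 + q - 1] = -9*q^2 - 12*q + 1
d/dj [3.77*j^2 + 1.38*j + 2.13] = 7.54*j + 1.38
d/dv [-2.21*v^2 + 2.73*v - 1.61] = 2.73 - 4.42*v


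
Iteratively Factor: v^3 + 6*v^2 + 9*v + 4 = (v + 4)*(v^2 + 2*v + 1) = (v + 1)*(v + 4)*(v + 1)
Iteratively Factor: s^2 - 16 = (s - 4)*(s + 4)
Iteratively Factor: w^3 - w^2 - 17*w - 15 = (w + 1)*(w^2 - 2*w - 15) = (w - 5)*(w + 1)*(w + 3)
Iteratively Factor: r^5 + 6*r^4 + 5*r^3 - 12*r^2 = (r - 1)*(r^4 + 7*r^3 + 12*r^2) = (r - 1)*(r + 4)*(r^3 + 3*r^2) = (r - 1)*(r + 3)*(r + 4)*(r^2) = r*(r - 1)*(r + 3)*(r + 4)*(r)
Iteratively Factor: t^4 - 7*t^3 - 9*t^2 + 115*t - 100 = (t + 4)*(t^3 - 11*t^2 + 35*t - 25) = (t - 5)*(t + 4)*(t^2 - 6*t + 5) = (t - 5)^2*(t + 4)*(t - 1)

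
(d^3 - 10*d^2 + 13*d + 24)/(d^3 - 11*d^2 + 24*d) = (d + 1)/d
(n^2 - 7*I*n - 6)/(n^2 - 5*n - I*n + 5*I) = (n - 6*I)/(n - 5)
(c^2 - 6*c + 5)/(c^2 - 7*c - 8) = (-c^2 + 6*c - 5)/(-c^2 + 7*c + 8)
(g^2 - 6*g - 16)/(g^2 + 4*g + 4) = (g - 8)/(g + 2)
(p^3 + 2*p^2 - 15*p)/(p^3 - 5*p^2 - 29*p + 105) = p/(p - 7)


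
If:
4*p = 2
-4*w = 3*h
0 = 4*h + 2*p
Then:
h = -1/4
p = 1/2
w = 3/16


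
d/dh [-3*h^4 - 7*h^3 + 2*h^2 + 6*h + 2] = -12*h^3 - 21*h^2 + 4*h + 6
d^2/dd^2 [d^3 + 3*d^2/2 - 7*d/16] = 6*d + 3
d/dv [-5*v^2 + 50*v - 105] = 50 - 10*v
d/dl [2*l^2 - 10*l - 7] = 4*l - 10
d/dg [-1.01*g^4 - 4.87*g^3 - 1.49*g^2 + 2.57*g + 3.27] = -4.04*g^3 - 14.61*g^2 - 2.98*g + 2.57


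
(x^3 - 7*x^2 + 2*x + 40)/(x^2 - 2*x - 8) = x - 5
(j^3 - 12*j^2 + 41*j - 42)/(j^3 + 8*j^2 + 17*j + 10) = (j^3 - 12*j^2 + 41*j - 42)/(j^3 + 8*j^2 + 17*j + 10)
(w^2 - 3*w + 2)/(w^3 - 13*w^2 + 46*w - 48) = (w - 1)/(w^2 - 11*w + 24)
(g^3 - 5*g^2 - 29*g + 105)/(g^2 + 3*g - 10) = (g^2 - 10*g + 21)/(g - 2)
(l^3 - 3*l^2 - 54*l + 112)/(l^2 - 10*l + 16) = l + 7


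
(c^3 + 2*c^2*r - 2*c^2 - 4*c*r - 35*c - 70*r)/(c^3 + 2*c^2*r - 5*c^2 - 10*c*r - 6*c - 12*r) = (c^2 - 2*c - 35)/(c^2 - 5*c - 6)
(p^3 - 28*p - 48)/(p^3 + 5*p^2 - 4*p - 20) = (p^2 - 2*p - 24)/(p^2 + 3*p - 10)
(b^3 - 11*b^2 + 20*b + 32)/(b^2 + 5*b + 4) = (b^2 - 12*b + 32)/(b + 4)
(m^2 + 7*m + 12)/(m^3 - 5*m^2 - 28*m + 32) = (m + 3)/(m^2 - 9*m + 8)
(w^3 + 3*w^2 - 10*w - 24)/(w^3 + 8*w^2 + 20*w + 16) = (w - 3)/(w + 2)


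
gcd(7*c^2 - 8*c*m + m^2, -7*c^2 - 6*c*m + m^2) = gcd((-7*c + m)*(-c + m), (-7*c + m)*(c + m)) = 7*c - m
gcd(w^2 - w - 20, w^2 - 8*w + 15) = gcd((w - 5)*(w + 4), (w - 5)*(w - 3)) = w - 5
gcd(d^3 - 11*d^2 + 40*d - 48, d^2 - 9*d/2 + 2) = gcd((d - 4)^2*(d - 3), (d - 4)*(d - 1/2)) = d - 4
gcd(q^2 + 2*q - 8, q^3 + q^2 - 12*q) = q + 4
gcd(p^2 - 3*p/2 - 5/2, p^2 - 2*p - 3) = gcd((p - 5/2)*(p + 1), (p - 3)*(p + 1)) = p + 1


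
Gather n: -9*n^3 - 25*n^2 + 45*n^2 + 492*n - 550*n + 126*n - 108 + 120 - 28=-9*n^3 + 20*n^2 + 68*n - 16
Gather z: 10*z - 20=10*z - 20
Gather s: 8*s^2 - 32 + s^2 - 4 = 9*s^2 - 36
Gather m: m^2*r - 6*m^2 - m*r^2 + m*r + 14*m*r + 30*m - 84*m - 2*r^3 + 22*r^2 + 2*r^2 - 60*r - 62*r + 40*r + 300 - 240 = m^2*(r - 6) + m*(-r^2 + 15*r - 54) - 2*r^3 + 24*r^2 - 82*r + 60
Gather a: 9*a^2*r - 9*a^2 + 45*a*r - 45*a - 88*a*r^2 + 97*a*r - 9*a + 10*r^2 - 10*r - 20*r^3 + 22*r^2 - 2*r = a^2*(9*r - 9) + a*(-88*r^2 + 142*r - 54) - 20*r^3 + 32*r^2 - 12*r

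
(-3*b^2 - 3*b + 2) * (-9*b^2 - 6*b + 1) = 27*b^4 + 45*b^3 - 3*b^2 - 15*b + 2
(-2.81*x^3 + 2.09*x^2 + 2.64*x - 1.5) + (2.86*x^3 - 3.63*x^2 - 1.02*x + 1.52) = 0.0499999999999998*x^3 - 1.54*x^2 + 1.62*x + 0.02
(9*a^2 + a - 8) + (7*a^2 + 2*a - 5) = 16*a^2 + 3*a - 13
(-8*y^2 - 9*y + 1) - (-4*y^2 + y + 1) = -4*y^2 - 10*y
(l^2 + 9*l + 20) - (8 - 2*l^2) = 3*l^2 + 9*l + 12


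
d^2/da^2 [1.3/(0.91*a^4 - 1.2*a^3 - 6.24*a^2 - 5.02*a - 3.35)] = ((-14.196*a^2 + 9.36*a + 16.224)*(-0.91*a^4 + 1.2*a^3 + 6.24*a^2 + 5.02*a + 3.35) - 1.3*(-7.28*a^3 + 7.2*a^2 + 24.96*a + 10.04)*(-3.64*a^3 + 3.6*a^2 + 12.48*a + 5.02))/(-0.91*a^4 + 1.2*a^3 + 6.24*a^2 + 5.02*a + 3.35)^3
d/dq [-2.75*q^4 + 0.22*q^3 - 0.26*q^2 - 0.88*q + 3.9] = -11.0*q^3 + 0.66*q^2 - 0.52*q - 0.88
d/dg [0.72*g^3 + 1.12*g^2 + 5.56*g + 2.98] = 2.16*g^2 + 2.24*g + 5.56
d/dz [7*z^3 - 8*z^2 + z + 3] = 21*z^2 - 16*z + 1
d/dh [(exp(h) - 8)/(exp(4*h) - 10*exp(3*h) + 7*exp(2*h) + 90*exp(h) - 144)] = (-3*exp(2*h) + 4*exp(h) + 9)*exp(h)/(exp(6*h) - 4*exp(5*h) - 14*exp(4*h) + 72*exp(3*h) + 9*exp(2*h) - 324*exp(h) + 324)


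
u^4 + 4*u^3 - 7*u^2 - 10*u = u*(u - 2)*(u + 1)*(u + 5)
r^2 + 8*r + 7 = (r + 1)*(r + 7)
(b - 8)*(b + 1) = b^2 - 7*b - 8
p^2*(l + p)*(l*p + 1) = l^2*p^3 + l*p^4 + l*p^2 + p^3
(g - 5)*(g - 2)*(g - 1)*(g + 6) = g^4 - 2*g^3 - 31*g^2 + 92*g - 60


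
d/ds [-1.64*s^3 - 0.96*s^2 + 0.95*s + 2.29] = -4.92*s^2 - 1.92*s + 0.95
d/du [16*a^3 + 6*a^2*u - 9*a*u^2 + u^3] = 6*a^2 - 18*a*u + 3*u^2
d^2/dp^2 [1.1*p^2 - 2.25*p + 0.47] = 2.20000000000000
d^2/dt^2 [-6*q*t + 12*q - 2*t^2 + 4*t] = -4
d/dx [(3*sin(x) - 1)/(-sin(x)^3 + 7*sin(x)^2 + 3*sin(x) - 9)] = (6*sin(x)^3 - 24*sin(x)^2 + 14*sin(x) - 24)*cos(x)/(sin(x)^3 - 7*sin(x)^2 - 3*sin(x) + 9)^2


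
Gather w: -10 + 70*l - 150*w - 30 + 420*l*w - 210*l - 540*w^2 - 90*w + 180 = -140*l - 540*w^2 + w*(420*l - 240) + 140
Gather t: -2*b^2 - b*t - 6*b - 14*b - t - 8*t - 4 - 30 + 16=-2*b^2 - 20*b + t*(-b - 9) - 18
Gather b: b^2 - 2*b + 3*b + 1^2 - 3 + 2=b^2 + b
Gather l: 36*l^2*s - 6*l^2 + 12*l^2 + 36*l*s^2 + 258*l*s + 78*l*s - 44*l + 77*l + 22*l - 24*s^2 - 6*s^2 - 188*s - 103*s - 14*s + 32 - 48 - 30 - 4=l^2*(36*s + 6) + l*(36*s^2 + 336*s + 55) - 30*s^2 - 305*s - 50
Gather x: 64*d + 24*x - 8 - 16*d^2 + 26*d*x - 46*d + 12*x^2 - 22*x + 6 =-16*d^2 + 18*d + 12*x^2 + x*(26*d + 2) - 2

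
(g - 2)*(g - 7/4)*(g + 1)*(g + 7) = g^4 + 17*g^3/4 - 39*g^2/2 + 7*g/4 + 49/2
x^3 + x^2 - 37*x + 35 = (x - 5)*(x - 1)*(x + 7)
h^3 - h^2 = h^2*(h - 1)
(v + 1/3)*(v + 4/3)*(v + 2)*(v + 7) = v^4 + 32*v^3/3 + 265*v^2/9 + 82*v/3 + 56/9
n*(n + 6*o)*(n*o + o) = n^3*o + 6*n^2*o^2 + n^2*o + 6*n*o^2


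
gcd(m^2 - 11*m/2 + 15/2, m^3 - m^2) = 1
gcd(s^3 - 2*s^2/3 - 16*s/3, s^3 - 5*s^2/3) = s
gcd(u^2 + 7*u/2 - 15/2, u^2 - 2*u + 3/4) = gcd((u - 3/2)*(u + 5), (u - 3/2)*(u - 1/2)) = u - 3/2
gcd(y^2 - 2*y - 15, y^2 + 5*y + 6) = y + 3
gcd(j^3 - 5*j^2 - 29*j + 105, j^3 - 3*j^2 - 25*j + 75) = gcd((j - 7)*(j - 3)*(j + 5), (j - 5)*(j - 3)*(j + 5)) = j^2 + 2*j - 15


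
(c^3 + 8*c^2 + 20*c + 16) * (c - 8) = c^4 - 44*c^2 - 144*c - 128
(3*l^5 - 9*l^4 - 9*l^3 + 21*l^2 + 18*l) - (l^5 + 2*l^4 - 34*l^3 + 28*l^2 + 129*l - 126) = 2*l^5 - 11*l^4 + 25*l^3 - 7*l^2 - 111*l + 126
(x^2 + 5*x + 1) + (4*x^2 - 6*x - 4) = 5*x^2 - x - 3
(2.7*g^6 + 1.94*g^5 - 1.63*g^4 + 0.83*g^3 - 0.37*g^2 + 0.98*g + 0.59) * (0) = 0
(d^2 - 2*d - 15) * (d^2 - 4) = d^4 - 2*d^3 - 19*d^2 + 8*d + 60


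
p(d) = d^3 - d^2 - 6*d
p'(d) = 3*d^2 - 2*d - 6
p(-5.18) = -134.74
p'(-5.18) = 84.86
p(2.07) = -7.84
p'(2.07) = 2.71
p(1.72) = -8.19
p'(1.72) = -0.56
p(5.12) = 77.28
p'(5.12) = 62.40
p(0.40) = -2.50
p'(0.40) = -6.32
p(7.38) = 303.20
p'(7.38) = 142.63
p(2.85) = -2.07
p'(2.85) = 12.67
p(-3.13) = -21.68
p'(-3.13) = 29.65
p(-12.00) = -1800.00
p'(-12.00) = 450.00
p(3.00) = 0.00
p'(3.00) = 15.00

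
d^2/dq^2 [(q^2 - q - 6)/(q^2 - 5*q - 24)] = 4*(2*q^3 + 27*q^2 + 9*q + 201)/(q^6 - 15*q^5 + 3*q^4 + 595*q^3 - 72*q^2 - 8640*q - 13824)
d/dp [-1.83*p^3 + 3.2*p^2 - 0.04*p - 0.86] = -5.49*p^2 + 6.4*p - 0.04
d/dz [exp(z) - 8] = exp(z)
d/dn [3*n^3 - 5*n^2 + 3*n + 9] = 9*n^2 - 10*n + 3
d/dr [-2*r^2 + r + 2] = 1 - 4*r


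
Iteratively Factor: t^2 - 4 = (t + 2)*(t - 2)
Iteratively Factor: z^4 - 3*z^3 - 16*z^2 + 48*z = (z)*(z^3 - 3*z^2 - 16*z + 48) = z*(z + 4)*(z^2 - 7*z + 12) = z*(z - 4)*(z + 4)*(z - 3)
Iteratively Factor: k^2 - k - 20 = (k - 5)*(k + 4)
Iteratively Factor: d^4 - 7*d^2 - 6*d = (d + 2)*(d^3 - 2*d^2 - 3*d) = d*(d + 2)*(d^2 - 2*d - 3) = d*(d + 1)*(d + 2)*(d - 3)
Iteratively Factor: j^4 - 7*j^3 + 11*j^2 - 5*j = (j - 1)*(j^3 - 6*j^2 + 5*j) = (j - 1)^2*(j^2 - 5*j) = (j - 5)*(j - 1)^2*(j)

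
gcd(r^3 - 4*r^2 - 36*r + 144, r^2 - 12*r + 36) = r - 6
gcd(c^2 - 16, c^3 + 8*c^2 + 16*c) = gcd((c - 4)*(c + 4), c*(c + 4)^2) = c + 4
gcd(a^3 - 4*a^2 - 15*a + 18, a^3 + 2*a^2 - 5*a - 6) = a + 3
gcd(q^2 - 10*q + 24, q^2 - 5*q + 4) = q - 4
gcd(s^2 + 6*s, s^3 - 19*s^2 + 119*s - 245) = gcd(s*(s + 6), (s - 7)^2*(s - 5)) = 1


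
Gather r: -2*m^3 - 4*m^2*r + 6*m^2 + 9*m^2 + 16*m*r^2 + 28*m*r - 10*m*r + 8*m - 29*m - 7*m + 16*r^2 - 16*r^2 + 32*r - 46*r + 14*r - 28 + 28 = -2*m^3 + 15*m^2 + 16*m*r^2 - 28*m + r*(-4*m^2 + 18*m)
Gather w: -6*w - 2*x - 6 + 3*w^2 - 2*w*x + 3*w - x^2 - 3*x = 3*w^2 + w*(-2*x - 3) - x^2 - 5*x - 6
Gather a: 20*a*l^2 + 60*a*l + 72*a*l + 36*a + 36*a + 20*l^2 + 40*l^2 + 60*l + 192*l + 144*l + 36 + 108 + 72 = a*(20*l^2 + 132*l + 72) + 60*l^2 + 396*l + 216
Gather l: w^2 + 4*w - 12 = w^2 + 4*w - 12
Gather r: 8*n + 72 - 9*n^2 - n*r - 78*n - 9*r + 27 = -9*n^2 - 70*n + r*(-n - 9) + 99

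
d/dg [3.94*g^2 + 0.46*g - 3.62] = 7.88*g + 0.46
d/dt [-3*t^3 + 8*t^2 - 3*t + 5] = -9*t^2 + 16*t - 3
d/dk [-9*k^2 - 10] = -18*k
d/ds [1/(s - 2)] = -1/(s - 2)^2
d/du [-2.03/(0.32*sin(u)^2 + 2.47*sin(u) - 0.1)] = (1.2992*sin(u) + 5.0141)*cos(u)/(0.32*sin(u)^2 + 2.47*sin(u) - 0.1)^2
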